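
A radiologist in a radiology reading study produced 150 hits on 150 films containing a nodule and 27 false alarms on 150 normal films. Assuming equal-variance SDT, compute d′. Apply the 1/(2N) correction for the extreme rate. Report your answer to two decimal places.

d′ = 3.63

The hit rate is 150/150 = 1, so apply the 1/(2N) correction: H → 1 − 1/(2·150) = 0.99667.
z(H) = z(0.99667) = 2.713
z(FA) = z(0.18000) = -0.915
d' = 2.713 − (-0.915) = 3.628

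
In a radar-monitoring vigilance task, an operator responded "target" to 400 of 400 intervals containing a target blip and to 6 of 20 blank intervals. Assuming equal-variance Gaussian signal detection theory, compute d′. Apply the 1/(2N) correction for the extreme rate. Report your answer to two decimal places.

The hit rate is 400/400 = 1, so apply the 1/(2N) correction: H → 1 − 1/(2·400) = 0.99875.
z(H) = z(0.99875) = 3.023
z(FA) = z(0.30000) = -0.524
d' = 3.023 − (-0.524) = 3.547

d′ = 3.55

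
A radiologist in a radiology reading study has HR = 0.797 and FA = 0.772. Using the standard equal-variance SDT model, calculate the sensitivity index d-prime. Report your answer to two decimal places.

d-prime = 0.09

Φ⁻¹(H) = Φ⁻¹(0.797) = 0.8310
Φ⁻¹(FA) = Φ⁻¹(0.772) = 0.7454
d' = z(H) − z(FA) = 0.8310 − 0.7454 = 0.0856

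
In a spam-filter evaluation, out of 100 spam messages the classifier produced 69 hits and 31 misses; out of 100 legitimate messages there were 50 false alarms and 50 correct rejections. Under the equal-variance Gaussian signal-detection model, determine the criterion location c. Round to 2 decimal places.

c = -0.25

H = 69/100 = 0.6900
FA = 50/100 = 0.5000
z(H) = z(0.6900) = 0.4959
z(FA) = z(0.5000) = 0.0000
c = −½·[z(H) + z(FA)] = −0.5 × (0.4959 + 0.0000) = -0.24795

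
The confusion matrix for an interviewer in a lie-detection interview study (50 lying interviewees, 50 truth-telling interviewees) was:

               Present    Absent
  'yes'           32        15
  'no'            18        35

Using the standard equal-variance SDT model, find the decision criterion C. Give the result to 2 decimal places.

C = 0.08

H = 32/50 = 0.6400
FA = 15/50 = 0.3000
z(H) = 0.358
z(FA) = -0.524
c = −½·[z(H) + z(FA)] = −0.5 × (0.358 + (-0.524)) = 0.083
c > 0: the interviewer has a conservative response bias.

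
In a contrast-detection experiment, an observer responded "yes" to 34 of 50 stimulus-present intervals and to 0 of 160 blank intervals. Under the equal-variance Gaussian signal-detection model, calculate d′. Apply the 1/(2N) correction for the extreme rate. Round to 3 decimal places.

The false-alarm rate is 0/160 = 0, so apply the 1/(2N) correction: FA → 1/(2·160) = 0.00313.
z(H) = z(0.68000) = 0.4677
z(FA) = z(0.00313) = -2.7338
d' = 0.4677 − (-2.7338) = 3.2015

d′ = 3.202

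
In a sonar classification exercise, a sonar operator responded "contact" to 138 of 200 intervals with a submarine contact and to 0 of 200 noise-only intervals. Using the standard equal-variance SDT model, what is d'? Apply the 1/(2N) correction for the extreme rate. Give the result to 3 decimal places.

d' = 3.303

The false-alarm rate is 0/200 = 0, so apply the 1/(2N) correction: FA → 1/(2·200) = 0.00250.
z(H) = z(0.69000) = 0.4959
z(FA) = z(0.00250) = -2.8070
d' = 0.4959 − (-2.8070) = 3.3029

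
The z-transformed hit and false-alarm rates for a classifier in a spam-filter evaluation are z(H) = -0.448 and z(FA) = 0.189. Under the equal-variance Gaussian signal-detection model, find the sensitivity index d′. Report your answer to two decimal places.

d' = z(H) − z(FA) = -0.448 − 0.189 = -0.637

d′ = -0.64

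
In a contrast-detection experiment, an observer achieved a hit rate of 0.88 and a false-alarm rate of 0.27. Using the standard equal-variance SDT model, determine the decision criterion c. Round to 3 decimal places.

Φ⁻¹(0.88) = 1.1750, Φ⁻¹(0.27) = -0.6128
c = −½·[z(H) + z(FA)] = −0.5 × (1.1750 + (-0.6128)) = -0.2811
c < 0: the observer has a liberal response bias.

c = -0.281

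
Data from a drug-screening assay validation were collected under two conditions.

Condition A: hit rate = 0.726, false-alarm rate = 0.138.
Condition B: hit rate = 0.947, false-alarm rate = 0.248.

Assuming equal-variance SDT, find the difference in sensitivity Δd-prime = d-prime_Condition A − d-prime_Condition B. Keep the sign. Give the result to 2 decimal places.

Δd-prime = -0.61

Condition A: z(0.726) = 0.601, z(0.138) = -1.089, d' = 1.690
Condition B: z(0.947) = 1.616, z(0.248) = -0.681, d' = 2.297
Δd' = d'_Condition A − d'_Condition B = 1.690 − 2.297 = -0.607
Condition B has the higher sensitivity.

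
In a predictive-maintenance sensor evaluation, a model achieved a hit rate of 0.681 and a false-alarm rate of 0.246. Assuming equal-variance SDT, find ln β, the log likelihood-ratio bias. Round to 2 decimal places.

z(H) = z(0.681) = 0.470
z(FA) = z(0.246) = -0.687
ln β = −½·[z(H)² − z(FA)²] = −0.5 × (0.221 − 0.472) = 0.1255

ln β = 0.13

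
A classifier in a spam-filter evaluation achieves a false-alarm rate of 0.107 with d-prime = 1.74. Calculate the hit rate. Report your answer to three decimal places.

z(false-alarm rate) = z(0.107) = -1.2426
z(H) = z(FA) + d' = -1.2426 + 1.74 = 0.4974
hit rate = Φ(0.4974) = 0.6905

hit rate = 0.691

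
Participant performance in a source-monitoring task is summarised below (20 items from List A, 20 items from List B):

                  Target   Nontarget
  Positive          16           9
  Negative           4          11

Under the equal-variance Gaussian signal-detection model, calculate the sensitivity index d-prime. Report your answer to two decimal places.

d-prime = 0.97

H = 16/20 = 0.8000
FA = 9/20 = 0.4500
Φ⁻¹(H) = 0.842
Φ⁻¹(FA) = -0.126
d' = z(H) − z(FA) = 0.842 − (-0.126) = 0.968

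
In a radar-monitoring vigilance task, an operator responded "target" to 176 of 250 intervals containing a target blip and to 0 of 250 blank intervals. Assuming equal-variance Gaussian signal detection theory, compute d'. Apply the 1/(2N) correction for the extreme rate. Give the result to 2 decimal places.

The false-alarm rate is 0/250 = 0, so apply the 1/(2N) correction: FA → 1/(2·250) = 0.00200.
z(H) = z(0.70400) = 0.536
z(FA) = z(0.00200) = -2.878
d' = 0.536 − (-2.878) = 3.414

d' = 3.41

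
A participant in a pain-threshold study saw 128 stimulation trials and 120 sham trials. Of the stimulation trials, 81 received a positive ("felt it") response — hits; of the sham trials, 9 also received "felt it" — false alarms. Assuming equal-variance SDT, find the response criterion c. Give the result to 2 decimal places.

c = 0.55

H = 81/128 = 0.6328
FA = 9/120 = 0.0750
z(H) = z(0.6328) = 0.339
z(FA) = z(0.0750) = -1.440
c = −½·[z(H) + z(FA)] = −0.5 × (0.339 + (-1.440)) = 0.5505
c > 0: the participant has a conservative response bias.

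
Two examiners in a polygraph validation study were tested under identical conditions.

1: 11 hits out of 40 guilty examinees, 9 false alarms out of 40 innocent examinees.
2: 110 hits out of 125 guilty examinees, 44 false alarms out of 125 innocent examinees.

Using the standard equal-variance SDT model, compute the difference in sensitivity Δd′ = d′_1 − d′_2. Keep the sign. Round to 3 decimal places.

1: z(0.2750) = -0.5978, z(0.2250) = -0.7554, d' = 0.1576
2: z(0.8800) = 1.1750, z(0.3520) = -0.3799, d' = 1.5549
Δd' = d'_1 − d'_2 = 0.1576 − 1.5549 = -1.3973
2 has the higher sensitivity.

Δd′ = -1.397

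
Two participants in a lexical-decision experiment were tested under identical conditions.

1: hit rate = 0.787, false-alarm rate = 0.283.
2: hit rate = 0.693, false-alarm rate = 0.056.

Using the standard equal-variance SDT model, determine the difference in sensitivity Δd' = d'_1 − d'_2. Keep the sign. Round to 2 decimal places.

1: z(0.787) = 0.796, z(0.283) = -0.574, d' = 1.370
2: z(0.693) = 0.504, z(0.056) = -1.589, d' = 2.093
Δd' = d'_1 − d'_2 = 1.370 − 2.093 = -0.723
2 has the higher sensitivity.

Δd' = -0.72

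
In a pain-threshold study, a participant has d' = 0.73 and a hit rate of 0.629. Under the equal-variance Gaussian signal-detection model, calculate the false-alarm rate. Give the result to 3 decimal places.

false-alarm rate = 0.344

z(hit rate) = z(0.629) = 0.3292
z(FA) = z(H) − d' = 0.3292 − 0.73 = -0.4008
false-alarm rate = Φ(-0.4008) = 0.3443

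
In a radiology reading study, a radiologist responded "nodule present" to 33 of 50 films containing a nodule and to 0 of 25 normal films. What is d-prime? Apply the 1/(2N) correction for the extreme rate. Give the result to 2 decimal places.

The false-alarm rate is 0/25 = 0, so apply the 1/(2N) correction: FA → 1/(2·25) = 0.02000.
z(H) = z(0.66000) = 0.412
z(FA) = z(0.02000) = -2.054
d' = 0.412 − (-2.054) = 2.466

d-prime = 2.47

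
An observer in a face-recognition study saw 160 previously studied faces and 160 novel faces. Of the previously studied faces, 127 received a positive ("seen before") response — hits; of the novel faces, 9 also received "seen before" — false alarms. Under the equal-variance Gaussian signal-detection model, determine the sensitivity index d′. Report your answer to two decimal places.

d′ = 2.41

H = 127/160 = 0.7937
FA = 9/160 = 0.0563
z(0.7937) = 0.8193, z(0.0563) = -1.5866
d' = z(H) − z(FA) = 0.8193 − (-1.5866) = 2.4059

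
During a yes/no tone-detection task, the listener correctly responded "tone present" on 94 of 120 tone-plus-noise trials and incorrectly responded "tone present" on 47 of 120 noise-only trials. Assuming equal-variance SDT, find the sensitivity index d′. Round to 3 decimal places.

H = 94/120 = 0.7833
FA = 47/120 = 0.3917
z(H) = 0.7834
z(FA) = -0.2749
d' = z(H) − z(FA) = 0.7834 − (-0.2749) = 1.0583

d′ = 1.058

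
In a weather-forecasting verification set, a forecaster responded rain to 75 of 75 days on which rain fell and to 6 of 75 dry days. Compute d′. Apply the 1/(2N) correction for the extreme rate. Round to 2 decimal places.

d′ = 3.88

The hit rate is 75/75 = 1, so apply the 1/(2N) correction: H → 1 − 1/(2·75) = 0.99333.
z(H) = z(0.99333) = 2.475
z(FA) = z(0.08000) = -1.405
d' = 2.475 − (-1.405) = 3.880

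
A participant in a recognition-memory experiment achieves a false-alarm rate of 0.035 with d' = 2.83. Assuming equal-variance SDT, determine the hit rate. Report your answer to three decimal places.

hit rate = 0.846

z(false-alarm rate) = z(0.035) = -1.8119
z(H) = z(FA) + d' = -1.8119 + 2.83 = 1.0181
hit rate = Φ(1.0181) = 0.8457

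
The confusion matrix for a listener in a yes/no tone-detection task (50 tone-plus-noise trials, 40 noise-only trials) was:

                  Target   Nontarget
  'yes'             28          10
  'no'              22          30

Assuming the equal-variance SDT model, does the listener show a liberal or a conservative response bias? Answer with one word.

z(H) = 0.151, z(FA) = -0.674
c = −½·(z(H) + z(FA)) = 0.2615
c > 0 → conservative criterion (biased toward responding “no”).

conservative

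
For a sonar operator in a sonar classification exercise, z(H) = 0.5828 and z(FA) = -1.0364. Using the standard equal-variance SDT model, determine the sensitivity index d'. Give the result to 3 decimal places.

d' = 1.619

d' = z(H) − z(FA) = 0.5828 − (-1.0364) = 1.6192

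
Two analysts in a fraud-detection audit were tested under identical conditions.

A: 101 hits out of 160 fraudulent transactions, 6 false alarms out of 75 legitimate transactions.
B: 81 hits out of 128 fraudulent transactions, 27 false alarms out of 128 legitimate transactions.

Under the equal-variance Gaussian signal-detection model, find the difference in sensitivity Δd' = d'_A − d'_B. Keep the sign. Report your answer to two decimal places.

A: z(0.6312) = 0.335, z(0.0800) = -1.405, d' = 1.740
B: z(0.6328) = 0.339, z(0.2109) = -0.803, d' = 1.142
Δd' = d'_A − d'_B = 1.740 − 1.142 = 0.598
A has the higher sensitivity.

Δd' = 0.60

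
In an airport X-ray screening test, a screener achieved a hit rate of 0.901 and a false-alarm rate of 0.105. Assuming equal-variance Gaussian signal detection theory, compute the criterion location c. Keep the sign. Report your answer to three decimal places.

Φ⁻¹(H) = Φ⁻¹(0.901) = 1.2873
Φ⁻¹(FA) = Φ⁻¹(0.105) = -1.2536
c = −½·[z(H) + z(FA)] = −0.5 × (1.2873 + (-1.2536)) = -0.01685

c = -0.017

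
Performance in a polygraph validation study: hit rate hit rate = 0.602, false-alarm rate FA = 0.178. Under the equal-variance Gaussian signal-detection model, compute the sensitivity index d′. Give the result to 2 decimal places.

d′ = 1.18

z(H) = z(0.602) = 0.2585
z(FA) = z(0.178) = -0.9230
d' = z(H) − z(FA) = 0.2585 − (-0.9230) = 1.1815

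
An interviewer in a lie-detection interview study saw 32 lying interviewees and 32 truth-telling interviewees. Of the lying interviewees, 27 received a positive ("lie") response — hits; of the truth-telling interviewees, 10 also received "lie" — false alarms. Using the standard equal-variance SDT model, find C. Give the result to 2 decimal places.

C = -0.26

H = 27/32 = 0.8438
FA = 10/32 = 0.3125
z(H) = 1.0102
z(FA) = -0.4888
c = −½·[z(H) + z(FA)] = −0.5 × (1.0102 + (-0.4888)) = -0.2607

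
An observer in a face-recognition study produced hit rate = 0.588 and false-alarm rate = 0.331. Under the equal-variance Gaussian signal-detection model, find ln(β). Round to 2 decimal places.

z(H) = z(0.588) = 0.222
z(FA) = z(0.331) = -0.437
ln β = −½·[z(H)² − z(FA)²] = −0.5 × (0.049 − 0.191) = 0.071

ln β = 0.07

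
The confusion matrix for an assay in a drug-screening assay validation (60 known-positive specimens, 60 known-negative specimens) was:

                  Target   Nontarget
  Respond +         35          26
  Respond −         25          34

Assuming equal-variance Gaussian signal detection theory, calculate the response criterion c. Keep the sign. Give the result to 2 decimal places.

c = -0.02

H = 35/60 = 0.5833
FA = 26/60 = 0.4333
z(0.5833) = 0.210, z(0.4333) = -0.168
c = −½·[z(H) + z(FA)] = −0.5 × (0.210 + (-0.168)) = -0.021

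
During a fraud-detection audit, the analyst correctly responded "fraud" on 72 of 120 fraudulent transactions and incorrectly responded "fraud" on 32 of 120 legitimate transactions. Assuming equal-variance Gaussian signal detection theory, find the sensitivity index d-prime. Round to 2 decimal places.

H = 72/120 = 0.6000
FA = 32/120 = 0.2667
z(H) = z(0.6000) = 0.2533
z(FA) = z(0.2667) = -0.6228
d' = z(H) − z(FA) = 0.2533 − (-0.6228) = 0.8761

d-prime = 0.88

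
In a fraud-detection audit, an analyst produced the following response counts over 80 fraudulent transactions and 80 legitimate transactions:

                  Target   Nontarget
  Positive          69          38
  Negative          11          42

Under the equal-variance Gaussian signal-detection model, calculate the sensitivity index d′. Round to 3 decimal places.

H = 69/80 = 0.8625
FA = 38/80 = 0.4750
z(0.8625) = 1.0916, z(0.4750) = -0.0627
d' = z(H) − z(FA) = 1.0916 − (-0.0627) = 1.1543

d′ = 1.154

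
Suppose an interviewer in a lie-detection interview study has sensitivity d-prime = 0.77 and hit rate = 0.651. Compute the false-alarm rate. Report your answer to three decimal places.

false-alarm rate = 0.351

z(hit rate) = z(0.651) = 0.3880
z(FA) = z(H) − d' = 0.3880 − 0.77 = -0.3820
false-alarm rate = Φ(-0.3820) = 0.3512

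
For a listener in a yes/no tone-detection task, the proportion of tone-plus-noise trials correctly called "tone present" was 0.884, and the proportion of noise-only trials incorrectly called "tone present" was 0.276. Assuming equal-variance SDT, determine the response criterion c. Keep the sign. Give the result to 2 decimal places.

z(H) = z(0.884) = 1.195
z(FA) = z(0.276) = -0.595
c = −½·[z(H) + z(FA)] = −0.5 × (1.195 + (-0.595)) = -0.300
c < 0: the listener has a liberal response bias.

c = -0.30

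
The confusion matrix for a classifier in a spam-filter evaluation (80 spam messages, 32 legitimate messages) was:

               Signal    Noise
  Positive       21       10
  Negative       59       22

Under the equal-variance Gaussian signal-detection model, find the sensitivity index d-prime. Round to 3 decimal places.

d-prime = -0.147

H = 21/80 = 0.2625
FA = 10/32 = 0.3125
Φ⁻¹(0.2625) = -0.6357, Φ⁻¹(0.3125) = -0.4888
d' = z(H) − z(FA) = -0.6357 − (-0.4888) = -0.1469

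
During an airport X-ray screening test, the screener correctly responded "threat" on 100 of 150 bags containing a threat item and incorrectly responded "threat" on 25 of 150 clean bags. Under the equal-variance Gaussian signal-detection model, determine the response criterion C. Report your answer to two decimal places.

C = 0.27

H = 100/150 = 0.6667
FA = 25/150 = 0.1667
z(H) = 0.431
z(FA) = -0.967
c = −½·[z(H) + z(FA)] = −0.5 × (0.431 + (-0.967)) = 0.268
c > 0: the screener has a conservative response bias.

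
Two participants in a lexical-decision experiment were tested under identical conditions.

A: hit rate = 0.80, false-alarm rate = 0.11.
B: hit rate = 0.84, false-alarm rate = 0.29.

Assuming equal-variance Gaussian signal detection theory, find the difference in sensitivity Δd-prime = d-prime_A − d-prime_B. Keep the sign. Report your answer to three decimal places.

Δd-prime = 0.520

A: z(0.80) = 0.8416, z(0.11) = -1.2265, d' = 2.0681
B: z(0.84) = 0.9945, z(0.29) = -0.5534, d' = 1.5479
Δd' = d'_A − d'_B = 2.0681 − 1.5479 = 0.5202
A has the higher sensitivity.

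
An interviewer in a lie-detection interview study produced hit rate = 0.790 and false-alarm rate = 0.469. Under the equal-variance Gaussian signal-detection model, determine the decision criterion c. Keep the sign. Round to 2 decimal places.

c = -0.36

z(H) = 0.806
z(FA) = -0.078
c = −½·[z(H) + z(FA)] = −0.5 × (0.806 + (-0.078)) = -0.364
c < 0: the interviewer has a liberal response bias.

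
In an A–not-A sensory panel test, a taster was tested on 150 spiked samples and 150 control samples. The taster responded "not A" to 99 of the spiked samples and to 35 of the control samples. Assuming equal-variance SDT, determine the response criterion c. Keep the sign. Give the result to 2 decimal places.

H = 99/150 = 0.6600
FA = 35/150 = 0.2333
z(H) = z(0.6600) = 0.4125
z(FA) = z(0.2333) = -0.7280
c = −½·[z(H) + z(FA)] = −0.5 × (0.4125 + (-0.7280)) = 0.15775

c = 0.16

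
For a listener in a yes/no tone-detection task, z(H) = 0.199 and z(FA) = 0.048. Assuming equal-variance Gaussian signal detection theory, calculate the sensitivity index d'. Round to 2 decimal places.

d' = 0.15

d' = z(H) − z(FA) = 0.199 − 0.048 = 0.151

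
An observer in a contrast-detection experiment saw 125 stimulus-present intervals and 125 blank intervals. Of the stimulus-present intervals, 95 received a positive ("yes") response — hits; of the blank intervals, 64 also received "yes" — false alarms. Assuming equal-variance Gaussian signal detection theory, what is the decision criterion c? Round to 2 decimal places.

c = -0.37

H = 95/125 = 0.7600
FA = 64/125 = 0.5120
z(H) = 0.706
z(FA) = 0.030
c = −½·[z(H) + z(FA)] = −0.5 × (0.706 + 0.030) = -0.368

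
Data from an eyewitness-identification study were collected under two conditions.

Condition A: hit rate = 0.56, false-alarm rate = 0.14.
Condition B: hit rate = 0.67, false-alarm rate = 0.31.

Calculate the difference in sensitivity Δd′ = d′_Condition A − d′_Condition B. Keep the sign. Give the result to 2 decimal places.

Δd′ = 0.30

Condition A: z(0.56) = 0.151, z(0.14) = -1.080, d' = 1.231
Condition B: z(0.67) = 0.440, z(0.31) = -0.496, d' = 0.936
Δd' = d'_Condition A − d'_Condition B = 1.231 − 0.936 = 0.295
Condition A has the higher sensitivity.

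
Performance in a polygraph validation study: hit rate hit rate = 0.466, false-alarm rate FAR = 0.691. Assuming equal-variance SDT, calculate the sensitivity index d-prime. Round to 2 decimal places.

Φ⁻¹(H) = -0.0853
Φ⁻¹(FA) = 0.4987
d' = z(H) − z(FA) = -0.0853 − 0.4987 = -0.5840

d-prime = -0.58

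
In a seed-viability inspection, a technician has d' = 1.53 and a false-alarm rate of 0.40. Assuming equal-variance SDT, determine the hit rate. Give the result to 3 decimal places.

z(false-alarm rate) = z(0.40) = -0.2533
z(H) = z(FA) + d' = -0.2533 + 1.53 = 1.2767
hit rate = Φ(1.2767) = 0.8991

hit rate = 0.899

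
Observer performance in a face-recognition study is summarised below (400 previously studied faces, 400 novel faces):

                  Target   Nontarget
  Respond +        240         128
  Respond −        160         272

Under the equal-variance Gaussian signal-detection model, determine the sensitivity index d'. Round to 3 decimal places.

H = 240/400 = 0.6000
FA = 128/400 = 0.3200
z(0.6000) = 0.2533, z(0.3200) = -0.4677
d' = z(H) − z(FA) = 0.2533 − (-0.4677) = 0.7210

d' = 0.721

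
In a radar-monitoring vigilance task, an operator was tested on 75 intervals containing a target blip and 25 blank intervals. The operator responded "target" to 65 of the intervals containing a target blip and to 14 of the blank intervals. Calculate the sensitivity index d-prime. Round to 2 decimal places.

d-prime = 0.96

H = 65/75 = 0.8667
FA = 14/25 = 0.5600
z(H) = z(0.8667) = 1.111
z(FA) = z(0.5600) = 0.151
d' = z(H) − z(FA) = 1.111 − 0.151 = 0.960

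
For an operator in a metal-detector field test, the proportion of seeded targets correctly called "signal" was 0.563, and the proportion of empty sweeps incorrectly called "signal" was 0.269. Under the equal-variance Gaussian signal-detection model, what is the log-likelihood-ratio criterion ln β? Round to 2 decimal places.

ln β = 0.18

z(H) = z(0.563) = 0.159
z(FA) = z(0.269) = -0.616
ln β = −½·[z(H)² − z(FA)²] = −0.5 × (0.025 − 0.379) = 0.177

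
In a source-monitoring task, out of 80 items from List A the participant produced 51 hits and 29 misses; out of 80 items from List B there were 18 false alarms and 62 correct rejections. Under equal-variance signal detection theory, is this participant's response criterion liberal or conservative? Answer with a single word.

z(H) = 0.352, z(FA) = -0.755
c = −½·(z(H) + z(FA)) = 0.2015
c > 0 → conservative criterion (biased toward responding “no”).

conservative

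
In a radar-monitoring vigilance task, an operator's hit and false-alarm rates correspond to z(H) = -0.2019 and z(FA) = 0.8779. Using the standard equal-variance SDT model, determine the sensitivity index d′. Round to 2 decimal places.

d' = z(H) − z(FA) = -0.2019 − 0.8779 = -1.0798

d′ = -1.08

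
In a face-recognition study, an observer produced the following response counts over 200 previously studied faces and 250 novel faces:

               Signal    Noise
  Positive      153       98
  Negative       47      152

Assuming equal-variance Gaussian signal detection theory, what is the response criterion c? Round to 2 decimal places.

c = -0.22

H = 153/200 = 0.7650
FA = 98/250 = 0.3920
Φ⁻¹(0.7650) = 0.722, Φ⁻¹(0.3920) = -0.274
c = −½·[z(H) + z(FA)] = −0.5 × (0.722 + (-0.274)) = -0.224
c < 0: the observer has a liberal response bias.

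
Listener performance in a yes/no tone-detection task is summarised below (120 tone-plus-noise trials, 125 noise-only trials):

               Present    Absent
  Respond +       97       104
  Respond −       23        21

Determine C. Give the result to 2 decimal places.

H = 97/120 = 0.8083
FA = 104/125 = 0.8320
Φ⁻¹(0.8083) = 0.8716, Φ⁻¹(0.8320) = 0.9621
c = −½·[z(H) + z(FA)] = −0.5 × (0.8716 + 0.9621) = -0.91685
c < 0: the listener has a liberal response bias.

C = -0.92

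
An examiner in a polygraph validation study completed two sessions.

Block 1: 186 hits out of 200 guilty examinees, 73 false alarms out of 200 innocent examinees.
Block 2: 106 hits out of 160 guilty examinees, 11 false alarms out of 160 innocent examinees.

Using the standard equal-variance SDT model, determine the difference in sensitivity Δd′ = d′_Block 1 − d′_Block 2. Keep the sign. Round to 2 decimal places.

Block 1: z(0.9300) = 1.476, z(0.3650) = -0.345, d' = 1.821
Block 2: z(0.6625) = 0.419, z(0.0688) = -1.485, d' = 1.904
Δd' = d'_Block 1 − d'_Block 2 = 1.821 − 1.904 = -0.083
Block 2 has the higher sensitivity.

Δd′ = -0.08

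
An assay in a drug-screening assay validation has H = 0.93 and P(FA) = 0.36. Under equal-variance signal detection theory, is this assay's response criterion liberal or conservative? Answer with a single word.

z(H) = 1.476, z(FA) = -0.358
c = −½·(z(H) + z(FA)) = -0.559
c < 0 → liberal criterion (biased toward responding “yes”).

liberal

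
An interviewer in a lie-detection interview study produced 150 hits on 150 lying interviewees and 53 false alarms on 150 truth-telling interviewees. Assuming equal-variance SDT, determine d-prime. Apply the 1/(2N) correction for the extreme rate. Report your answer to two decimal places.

The hit rate is 150/150 = 1, so apply the 1/(2N) correction: H → 1 − 1/(2·150) = 0.99667.
z(H) = z(0.99667) = 2.713
z(FA) = z(0.35333) = -0.376
d' = 2.713 − (-0.376) = 3.089

d-prime = 3.09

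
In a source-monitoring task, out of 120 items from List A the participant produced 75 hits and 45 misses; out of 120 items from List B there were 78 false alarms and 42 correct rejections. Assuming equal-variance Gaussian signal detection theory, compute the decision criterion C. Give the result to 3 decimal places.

H = 75/120 = 0.6250
FA = 78/120 = 0.6500
z(H) = 0.3186
z(FA) = 0.3853
c = −½·[z(H) + z(FA)] = −0.5 × (0.3186 + 0.3853) = -0.35195

C = -0.352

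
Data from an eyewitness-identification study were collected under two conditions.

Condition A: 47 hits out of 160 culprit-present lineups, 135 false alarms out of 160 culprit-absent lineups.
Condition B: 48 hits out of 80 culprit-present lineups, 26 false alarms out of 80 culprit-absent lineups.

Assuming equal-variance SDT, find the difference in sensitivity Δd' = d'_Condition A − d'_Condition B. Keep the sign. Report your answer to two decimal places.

Δd' = -2.26

Condition A: z(0.2938) = -0.542, z(0.8438) = 1.010, d' = -1.552
Condition B: z(0.6000) = 0.253, z(0.3250) = -0.454, d' = 0.707
Δd' = d'_Condition A − d'_Condition B = -1.552 − 0.707 = -2.259
Condition B has the higher sensitivity.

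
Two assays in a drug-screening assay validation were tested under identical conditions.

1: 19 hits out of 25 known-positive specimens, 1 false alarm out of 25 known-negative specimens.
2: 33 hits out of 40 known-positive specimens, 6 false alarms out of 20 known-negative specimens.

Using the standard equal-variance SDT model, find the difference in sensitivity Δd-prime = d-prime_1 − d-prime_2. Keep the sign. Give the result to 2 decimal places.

Δd-prime = 1.00

1: z(0.7600) = 0.706, z(0.0400) = -1.751, d' = 2.457
2: z(0.8250) = 0.935, z(0.3000) = -0.524, d' = 1.459
Δd' = d'_1 − d'_2 = 2.457 − 1.459 = 0.998
1 has the higher sensitivity.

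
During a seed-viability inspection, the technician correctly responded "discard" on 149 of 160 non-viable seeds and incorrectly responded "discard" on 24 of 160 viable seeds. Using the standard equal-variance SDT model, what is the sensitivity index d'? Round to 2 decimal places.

H = 149/160 = 0.9313
FA = 24/160 = 0.1500
z(H) = 1.4855
z(FA) = -1.0364
d' = z(H) − z(FA) = 1.4855 − (-1.0364) = 2.5219

d' = 2.52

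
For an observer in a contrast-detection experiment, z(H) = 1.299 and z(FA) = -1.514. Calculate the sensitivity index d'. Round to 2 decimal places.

d' = 2.81

d' = z(H) − z(FA) = 1.299 − (-1.514) = 2.813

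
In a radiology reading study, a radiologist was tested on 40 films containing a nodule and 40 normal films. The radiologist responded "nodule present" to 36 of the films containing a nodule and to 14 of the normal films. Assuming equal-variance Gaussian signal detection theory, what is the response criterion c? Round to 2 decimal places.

c = -0.45

H = 36/40 = 0.9000
FA = 14/40 = 0.3500
z(0.9000) = 1.282, z(0.3500) = -0.385
c = −½·[z(H) + z(FA)] = −0.5 × (1.282 + (-0.385)) = -0.4485
c < 0: the radiologist has a liberal response bias.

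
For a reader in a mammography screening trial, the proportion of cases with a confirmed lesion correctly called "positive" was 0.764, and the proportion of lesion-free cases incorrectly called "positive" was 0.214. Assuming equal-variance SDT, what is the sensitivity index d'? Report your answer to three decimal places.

z(H) = z(0.764) = 0.7192
z(FA) = z(0.214) = -0.7926
d' = z(H) − z(FA) = 0.7192 − (-0.7926) = 1.5118

d' = 1.512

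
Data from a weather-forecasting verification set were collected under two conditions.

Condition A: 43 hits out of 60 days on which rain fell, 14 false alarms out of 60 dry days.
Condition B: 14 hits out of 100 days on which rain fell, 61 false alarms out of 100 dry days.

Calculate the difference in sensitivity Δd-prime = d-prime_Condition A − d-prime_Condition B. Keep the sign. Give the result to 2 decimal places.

Δd-prime = 2.66

Condition A: z(0.7167) = 0.573, z(0.2333) = -0.728, d' = 1.301
Condition B: z(0.1400) = -1.080, z(0.6100) = 0.279, d' = -1.359
Δd' = d'_Condition A − d'_Condition B = 1.301 − (-1.359) = 2.660
Condition A has the higher sensitivity.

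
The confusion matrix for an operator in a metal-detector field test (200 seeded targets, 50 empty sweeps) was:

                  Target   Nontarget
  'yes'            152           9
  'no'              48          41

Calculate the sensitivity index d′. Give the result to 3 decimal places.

d′ = 1.622

H = 152/200 = 0.7600
FA = 9/50 = 0.1800
z(H) = z(0.7600) = 0.7063
z(FA) = z(0.1800) = -0.9154
d' = z(H) − z(FA) = 0.7063 − (-0.9154) = 1.6217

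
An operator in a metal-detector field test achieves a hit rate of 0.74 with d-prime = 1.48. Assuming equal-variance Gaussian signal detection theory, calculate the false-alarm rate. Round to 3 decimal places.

false-alarm rate = 0.201

z(hit rate) = z(0.74) = 0.6433
z(FA) = z(H) − d' = 0.6433 − 1.48 = -0.8367
false-alarm rate = Φ(-0.8367) = 0.2014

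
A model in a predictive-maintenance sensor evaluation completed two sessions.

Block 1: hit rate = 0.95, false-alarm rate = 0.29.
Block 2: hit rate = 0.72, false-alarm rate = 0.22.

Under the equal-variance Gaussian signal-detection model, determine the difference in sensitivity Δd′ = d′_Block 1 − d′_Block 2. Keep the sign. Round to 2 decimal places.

Δd′ = 0.84

Block 1: z(0.95) = 1.645, z(0.29) = -0.553, d' = 2.198
Block 2: z(0.72) = 0.583, z(0.22) = -0.772, d' = 1.355
Δd' = d'_Block 1 − d'_Block 2 = 2.198 − 1.355 = 0.843
Block 1 has the higher sensitivity.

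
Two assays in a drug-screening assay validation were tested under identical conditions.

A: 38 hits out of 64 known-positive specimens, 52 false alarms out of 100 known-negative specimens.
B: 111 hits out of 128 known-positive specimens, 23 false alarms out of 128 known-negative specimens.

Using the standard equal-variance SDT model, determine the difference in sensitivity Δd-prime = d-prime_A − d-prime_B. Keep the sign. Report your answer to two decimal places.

A: z(0.5938) = 0.237, z(0.5200) = 0.050, d' = 0.187
B: z(0.8672) = 1.113, z(0.1797) = -0.917, d' = 2.030
Δd' = d'_A − d'_B = 0.187 − 2.030 = -1.843
B has the higher sensitivity.

Δd-prime = -1.84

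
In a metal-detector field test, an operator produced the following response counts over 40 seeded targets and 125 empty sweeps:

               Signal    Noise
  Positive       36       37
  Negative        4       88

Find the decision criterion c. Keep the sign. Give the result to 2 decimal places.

H = 36/40 = 0.9000
FA = 37/125 = 0.2960
z(H) = z(0.9000) = 1.2816
z(FA) = z(0.2960) = -0.5359
c = −½·[z(H) + z(FA)] = −0.5 × (1.2816 + (-0.5359)) = -0.37285

c = -0.37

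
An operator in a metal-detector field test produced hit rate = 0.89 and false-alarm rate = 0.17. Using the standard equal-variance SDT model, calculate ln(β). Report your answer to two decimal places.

Φ⁻¹(H) = 1.227
Φ⁻¹(FA) = -0.954
ln β = −½·[z(H)² − z(FA)²] = −0.5 × (1.506 − 0.910) = -0.298

ln β = -0.30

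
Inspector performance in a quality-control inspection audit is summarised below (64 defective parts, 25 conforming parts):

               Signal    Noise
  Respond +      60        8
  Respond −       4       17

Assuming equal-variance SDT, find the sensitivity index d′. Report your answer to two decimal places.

H = 60/64 = 0.9375
FA = 8/25 = 0.3200
z(H) = z(0.9375) = 1.534
z(FA) = z(0.3200) = -0.468
d' = z(H) − z(FA) = 1.534 − (-0.468) = 2.002

d′ = 2.00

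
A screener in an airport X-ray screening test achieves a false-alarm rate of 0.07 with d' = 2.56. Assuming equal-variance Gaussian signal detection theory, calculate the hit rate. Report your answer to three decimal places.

z(false-alarm rate) = z(0.07) = -1.4758
z(H) = z(FA) + d' = -1.4758 + 2.56 = 1.0842
hit rate = Φ(1.0842) = 0.8609

hit rate = 0.861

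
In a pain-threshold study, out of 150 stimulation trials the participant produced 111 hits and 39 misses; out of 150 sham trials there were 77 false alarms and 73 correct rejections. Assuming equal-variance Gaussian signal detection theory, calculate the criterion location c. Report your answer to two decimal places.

H = 111/150 = 0.7400
FA = 77/150 = 0.5133
z(H) = 0.6433
z(FA) = 0.0333
c = −½·[z(H) + z(FA)] = −0.5 × (0.6433 + 0.0333) = -0.3383

c = -0.34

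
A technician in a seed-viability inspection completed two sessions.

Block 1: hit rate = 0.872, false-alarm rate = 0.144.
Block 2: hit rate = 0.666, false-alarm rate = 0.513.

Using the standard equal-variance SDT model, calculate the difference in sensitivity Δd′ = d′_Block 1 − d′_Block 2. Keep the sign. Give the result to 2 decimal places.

Block 1: z(0.872) = 1.136, z(0.144) = -1.063, d' = 2.199
Block 2: z(0.666) = 0.429, z(0.513) = 0.033, d' = 0.396
Δd' = d'_Block 1 − d'_Block 2 = 2.199 − 0.396 = 1.803
Block 1 has the higher sensitivity.

Δd′ = 1.80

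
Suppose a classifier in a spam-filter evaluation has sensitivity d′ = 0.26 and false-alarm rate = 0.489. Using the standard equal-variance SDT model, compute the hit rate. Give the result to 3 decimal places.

hit rate = 0.592

z(false-alarm rate) = z(0.489) = -0.0276
z(H) = z(FA) + d' = -0.0276 + 0.26 = 0.2324
hit rate = Φ(0.2324) = 0.5919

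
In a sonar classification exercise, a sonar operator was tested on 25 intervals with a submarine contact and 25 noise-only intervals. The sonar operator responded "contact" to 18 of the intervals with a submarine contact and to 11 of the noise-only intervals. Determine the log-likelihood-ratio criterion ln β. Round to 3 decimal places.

ln β = -0.158

H = 18/25 = 0.7200
FA = 11/25 = 0.4400
Φ⁻¹(0.7200) = 0.5828, Φ⁻¹(0.4400) = -0.1510
ln β = −½·[z(H)² − z(FA)²] = −0.5 × (0.3397 − 0.0228) = -0.15845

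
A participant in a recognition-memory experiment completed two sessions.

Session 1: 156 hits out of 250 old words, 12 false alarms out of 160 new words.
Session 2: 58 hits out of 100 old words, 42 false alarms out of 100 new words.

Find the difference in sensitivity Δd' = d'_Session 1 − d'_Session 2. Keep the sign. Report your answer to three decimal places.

Δd' = 1.352

Session 1: z(0.6240) = 0.3160, z(0.0750) = -1.4395, d' = 1.7555
Session 2: z(0.5800) = 0.2019, z(0.4200) = -0.2019, d' = 0.4038
Δd' = d'_Session 1 − d'_Session 2 = 1.7555 − 0.4038 = 1.3517
Session 1 has the higher sensitivity.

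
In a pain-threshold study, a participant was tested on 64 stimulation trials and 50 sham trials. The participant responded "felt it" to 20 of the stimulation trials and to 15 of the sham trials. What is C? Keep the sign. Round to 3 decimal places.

H = 20/64 = 0.3125
FA = 15/50 = 0.3000
z(0.3125) = -0.4888, z(0.3000) = -0.5244
c = −½·[z(H) + z(FA)] = −0.5 × (-0.4888 + (-0.5244)) = 0.5066

C = 0.507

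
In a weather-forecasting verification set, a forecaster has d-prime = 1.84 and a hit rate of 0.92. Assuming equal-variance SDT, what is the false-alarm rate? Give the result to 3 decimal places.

false-alarm rate = 0.332

z(hit rate) = z(0.92) = 1.4051
z(FA) = z(H) − d' = 1.4051 − 1.84 = -0.4349
false-alarm rate = Φ(-0.4349) = 0.3318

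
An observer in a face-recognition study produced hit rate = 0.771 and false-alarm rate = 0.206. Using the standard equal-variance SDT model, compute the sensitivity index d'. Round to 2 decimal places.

d' = 1.56

z(H) = z(0.771) = 0.742
z(FA) = z(0.206) = -0.820
d' = z(H) − z(FA) = 0.742 − (-0.820) = 1.562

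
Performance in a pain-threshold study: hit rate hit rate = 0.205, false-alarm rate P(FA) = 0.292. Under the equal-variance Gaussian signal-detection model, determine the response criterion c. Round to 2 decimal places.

z(0.205) = -0.8239, z(0.292) = -0.5476
c = −½·[z(H) + z(FA)] = −0.5 × (-0.8239 + (-0.5476)) = 0.68575

c = 0.69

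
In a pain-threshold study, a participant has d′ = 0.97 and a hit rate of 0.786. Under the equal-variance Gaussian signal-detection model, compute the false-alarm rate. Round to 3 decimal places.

false-alarm rate = 0.430

z(hit rate) = z(0.786) = 0.7926
z(FA) = z(H) − d' = 0.7926 − 0.97 = -0.1774
false-alarm rate = Φ(-0.1774) = 0.4296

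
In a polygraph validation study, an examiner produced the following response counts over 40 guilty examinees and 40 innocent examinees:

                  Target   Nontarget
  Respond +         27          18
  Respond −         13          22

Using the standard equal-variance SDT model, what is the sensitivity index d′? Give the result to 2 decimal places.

H = 27/40 = 0.6750
FA = 18/40 = 0.4500
Φ⁻¹(H) = Φ⁻¹(0.6750) = 0.454
Φ⁻¹(FA) = Φ⁻¹(0.4500) = -0.126
d' = z(H) − z(FA) = 0.454 − (-0.126) = 0.580

d′ = 0.58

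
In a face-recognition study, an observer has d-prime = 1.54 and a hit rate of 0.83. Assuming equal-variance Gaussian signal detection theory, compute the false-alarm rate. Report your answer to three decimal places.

z(hit rate) = z(0.83) = 0.9542
z(FA) = z(H) − d' = 0.9542 − 1.54 = -0.5858
false-alarm rate = Φ(-0.5858) = 0.2790

false-alarm rate = 0.279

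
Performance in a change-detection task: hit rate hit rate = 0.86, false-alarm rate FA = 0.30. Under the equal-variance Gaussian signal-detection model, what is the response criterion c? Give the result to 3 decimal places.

c = -0.278

Φ⁻¹(H) = Φ⁻¹(0.86) = 1.0803
Φ⁻¹(FA) = Φ⁻¹(0.30) = -0.5244
c = −½·[z(H) + z(FA)] = −0.5 × (1.0803 + (-0.5244)) = -0.27795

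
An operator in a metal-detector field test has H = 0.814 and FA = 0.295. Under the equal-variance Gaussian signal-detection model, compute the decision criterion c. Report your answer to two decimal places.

c = -0.18

Φ⁻¹(H) = 0.8927
Φ⁻¹(FA) = -0.5388
c = −½·[z(H) + z(FA)] = −0.5 × (0.8927 + (-0.5388)) = -0.17695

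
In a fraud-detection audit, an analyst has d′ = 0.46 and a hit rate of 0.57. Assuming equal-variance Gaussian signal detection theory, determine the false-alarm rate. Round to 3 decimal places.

z(hit rate) = z(0.57) = 0.1764
z(FA) = z(H) − d' = 0.1764 − 0.46 = -0.2836
false-alarm rate = Φ(-0.2836) = 0.3884

false-alarm rate = 0.388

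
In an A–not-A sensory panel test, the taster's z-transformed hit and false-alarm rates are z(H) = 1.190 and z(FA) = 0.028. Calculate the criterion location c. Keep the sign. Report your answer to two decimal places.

c = −½·[z(H) + z(FA)] = −½·(1.190 + 0.028) = -0.609
c < 0: the taster has a liberal response bias.

c = -0.61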